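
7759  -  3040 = 4719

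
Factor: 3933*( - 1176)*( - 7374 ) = 2^4*3^4*  7^2*19^1*23^1 * 1229^1 = 34106283792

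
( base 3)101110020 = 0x1dc4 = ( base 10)7620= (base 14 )2ac4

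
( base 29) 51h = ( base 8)10233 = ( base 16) 109B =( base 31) 4d4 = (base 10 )4251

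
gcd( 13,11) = 1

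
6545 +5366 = 11911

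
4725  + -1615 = 3110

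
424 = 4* 106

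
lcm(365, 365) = 365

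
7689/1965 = 3+ 598/655 = 3.91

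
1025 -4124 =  - 3099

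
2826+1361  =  4187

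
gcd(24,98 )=2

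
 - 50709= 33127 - 83836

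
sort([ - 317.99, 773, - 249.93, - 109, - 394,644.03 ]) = [ - 394, - 317.99,-249.93, - 109, 644.03, 773] 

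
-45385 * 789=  - 35808765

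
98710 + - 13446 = 85264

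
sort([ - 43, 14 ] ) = [ - 43,14 ] 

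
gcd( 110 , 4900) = 10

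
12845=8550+4295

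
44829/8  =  44829/8 =5603.62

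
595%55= 45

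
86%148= 86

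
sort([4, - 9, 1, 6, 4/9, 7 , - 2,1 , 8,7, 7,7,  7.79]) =[ - 9 , - 2, 4/9,1,1,4,  6,7,  7, 7,7, 7.79, 8 ]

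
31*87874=2724094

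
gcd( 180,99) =9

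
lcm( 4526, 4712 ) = 343976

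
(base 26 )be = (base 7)606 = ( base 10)300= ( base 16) 12c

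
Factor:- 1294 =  - 2^1 * 647^1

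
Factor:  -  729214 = - 2^1*364607^1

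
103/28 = 103/28= 3.68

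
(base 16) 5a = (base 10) 90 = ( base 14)66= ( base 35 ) 2k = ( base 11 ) 82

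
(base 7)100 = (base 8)61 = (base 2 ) 110001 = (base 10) 49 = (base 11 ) 45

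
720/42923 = 720/42923 =0.02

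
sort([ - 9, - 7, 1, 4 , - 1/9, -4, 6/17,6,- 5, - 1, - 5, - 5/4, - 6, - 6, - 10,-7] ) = [  -  10,- 9,-7 ,-7, - 6, - 6, - 5, - 5, - 4, - 5/4, - 1 , - 1/9, 6/17,  1, 4,6 ] 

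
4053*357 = 1446921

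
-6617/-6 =1102 + 5/6 =1102.83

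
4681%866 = 351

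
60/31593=20/10531=0.00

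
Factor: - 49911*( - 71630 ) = 2^1 * 3^1*5^1*13^1*19^1*29^1*127^1*131^1 = 3575124930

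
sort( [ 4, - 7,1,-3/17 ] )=[-7,-3/17,1,4]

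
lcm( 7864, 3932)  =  7864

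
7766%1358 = 976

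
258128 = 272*949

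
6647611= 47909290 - 41261679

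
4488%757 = 703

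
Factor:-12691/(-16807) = 37/49  =  7^(-2 ) * 37^1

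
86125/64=1345 + 45/64 = 1345.70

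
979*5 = 4895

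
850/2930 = 85/293 = 0.29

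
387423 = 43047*9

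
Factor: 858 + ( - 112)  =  746  =  2^1*373^1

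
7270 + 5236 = 12506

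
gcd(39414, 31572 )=6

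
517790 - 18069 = 499721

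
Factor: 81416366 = 2^1*17^1 * 23^1*104113^1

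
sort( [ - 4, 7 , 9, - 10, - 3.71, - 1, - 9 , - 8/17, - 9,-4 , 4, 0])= [ - 10,-9,- 9,-4,-4, - 3.71 ,-1,-8/17,0 , 4,7 , 9 ]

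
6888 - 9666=  -  2778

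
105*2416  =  253680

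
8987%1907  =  1359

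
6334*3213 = 20351142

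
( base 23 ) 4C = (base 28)3K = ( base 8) 150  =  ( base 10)104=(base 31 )3B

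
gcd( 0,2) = 2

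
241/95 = 241/95 = 2.54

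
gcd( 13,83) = 1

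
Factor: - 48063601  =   - 48063601^1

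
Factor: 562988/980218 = 281494/490109=2^1*97^1 * 173^( - 1)*1451^1*2833^(- 1) 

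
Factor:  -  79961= - 7^1*11423^1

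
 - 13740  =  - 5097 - 8643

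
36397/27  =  1348 + 1/27=1348.04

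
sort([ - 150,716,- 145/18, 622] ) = [ - 150,- 145/18, 622,716] 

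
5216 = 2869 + 2347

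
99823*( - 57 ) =  -  5689911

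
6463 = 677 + 5786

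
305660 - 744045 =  - 438385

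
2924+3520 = 6444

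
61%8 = 5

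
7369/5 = 1473 + 4/5 = 1473.80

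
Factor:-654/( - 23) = 2^1*3^1*23^( - 1)  *109^1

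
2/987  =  2/987=0.00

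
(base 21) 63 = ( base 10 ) 129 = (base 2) 10000001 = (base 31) 45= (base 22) 5J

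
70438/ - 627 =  - 70438/627 = -112.34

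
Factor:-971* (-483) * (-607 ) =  -3^1*7^1*23^1*607^1*971^1 = - 284678751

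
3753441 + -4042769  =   - 289328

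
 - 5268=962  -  6230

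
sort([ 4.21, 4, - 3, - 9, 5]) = [  -  9, - 3, 4, 4.21, 5]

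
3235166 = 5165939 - 1930773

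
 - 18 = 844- 862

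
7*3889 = 27223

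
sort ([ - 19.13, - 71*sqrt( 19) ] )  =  [ - 71*sqrt(19) , - 19.13] 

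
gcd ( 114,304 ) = 38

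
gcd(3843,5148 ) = 9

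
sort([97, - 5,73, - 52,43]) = [ - 52 , - 5,  43,73, 97 ]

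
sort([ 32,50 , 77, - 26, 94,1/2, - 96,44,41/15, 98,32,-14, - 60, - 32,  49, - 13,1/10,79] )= [  -  96, - 60,  -  32,- 26, - 14,-13,1/10,1/2,41/15,32, 32,44,49,50,77,79  ,  94,98]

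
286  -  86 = 200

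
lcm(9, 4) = 36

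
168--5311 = 5479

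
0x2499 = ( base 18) 1ag9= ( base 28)bqh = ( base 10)9369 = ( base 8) 22231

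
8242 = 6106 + 2136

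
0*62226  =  0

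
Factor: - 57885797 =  - 37^1*191^1 * 8191^1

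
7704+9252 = 16956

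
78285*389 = 30452865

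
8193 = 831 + 7362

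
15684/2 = 7842 = 7842.00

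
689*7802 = 5375578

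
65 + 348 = 413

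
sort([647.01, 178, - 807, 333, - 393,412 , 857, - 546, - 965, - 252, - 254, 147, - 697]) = [ - 965, - 807, - 697 ,- 546, - 393,  -  254, -252,  147, 178,333, 412, 647.01, 857 ]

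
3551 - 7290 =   -  3739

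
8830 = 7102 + 1728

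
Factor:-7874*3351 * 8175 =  - 215703702450 = - 2^1*3^2*5^2*31^1*109^1*127^1 *1117^1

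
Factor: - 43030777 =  -6053^1*7109^1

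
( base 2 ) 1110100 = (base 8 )164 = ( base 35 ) 3B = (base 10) 116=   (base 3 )11022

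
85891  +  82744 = 168635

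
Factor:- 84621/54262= -2^ ( - 1 )*3^1*13^(-1 )*67^1 * 421^1*2087^(-1 ) 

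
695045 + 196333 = 891378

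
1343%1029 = 314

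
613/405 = 1 + 208/405 = 1.51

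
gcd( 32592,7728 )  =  336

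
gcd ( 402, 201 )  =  201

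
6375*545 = 3474375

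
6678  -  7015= - 337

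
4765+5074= 9839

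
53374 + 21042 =74416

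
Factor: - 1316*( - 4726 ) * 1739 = 10815564424 = 2^3*7^1*17^1 *37^1*47^2*139^1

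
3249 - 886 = 2363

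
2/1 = 2 = 2.00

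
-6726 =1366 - 8092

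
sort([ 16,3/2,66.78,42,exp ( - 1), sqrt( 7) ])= [exp ( - 1),3/2,sqrt( 7) , 16,42,66.78 ] 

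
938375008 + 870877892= 1809252900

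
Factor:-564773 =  - 11^1*51343^1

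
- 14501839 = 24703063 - 39204902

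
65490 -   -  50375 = 115865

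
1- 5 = - 4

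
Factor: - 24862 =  - 2^1*31^1*401^1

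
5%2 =1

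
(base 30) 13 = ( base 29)14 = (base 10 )33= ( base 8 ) 41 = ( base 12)29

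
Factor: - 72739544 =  - 2^3*1321^1*6883^1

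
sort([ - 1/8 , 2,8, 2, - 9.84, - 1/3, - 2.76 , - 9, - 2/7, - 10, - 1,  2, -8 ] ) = [ - 10, - 9.84, - 9, - 8,  -  2.76, - 1,- 1/3, - 2/7,-1/8, 2,  2,  2,8]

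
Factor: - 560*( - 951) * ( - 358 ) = -190656480= - 2^5*3^1*5^1*7^1 * 179^1*317^1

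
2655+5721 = 8376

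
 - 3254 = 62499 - 65753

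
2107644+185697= 2293341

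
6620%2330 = 1960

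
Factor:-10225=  - 5^2*409^1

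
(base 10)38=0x26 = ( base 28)1a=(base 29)19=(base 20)1I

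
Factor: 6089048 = 2^3*7^1*227^1*479^1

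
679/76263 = 679/76263 = 0.01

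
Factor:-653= - 653^1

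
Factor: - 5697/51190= -2^( - 1)*3^3*5^(-1)*211^1* 5119^( - 1)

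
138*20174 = 2784012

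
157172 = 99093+58079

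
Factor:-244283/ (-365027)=19^1*23^1*653^(-1) = 437/653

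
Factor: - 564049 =- 564049^1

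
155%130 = 25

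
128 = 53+75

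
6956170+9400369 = 16356539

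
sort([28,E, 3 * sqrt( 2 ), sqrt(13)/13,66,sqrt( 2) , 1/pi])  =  [ sqrt(13) /13,1/pi, sqrt(2),E,3 * sqrt(2 ), 28, 66]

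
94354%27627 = 11473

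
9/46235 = 9/46235 = 0.00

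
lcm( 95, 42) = 3990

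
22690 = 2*11345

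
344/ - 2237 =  - 344/2237 = - 0.15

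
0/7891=0 = 0.00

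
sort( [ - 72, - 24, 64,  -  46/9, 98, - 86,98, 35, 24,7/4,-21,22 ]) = [ - 86,-72 , - 24, - 21,-46/9 , 7/4, 22,  24, 35, 64, 98, 98]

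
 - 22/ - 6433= 22/6433= 0.00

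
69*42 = 2898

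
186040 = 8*23255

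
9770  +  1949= 11719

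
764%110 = 104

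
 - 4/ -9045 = 4/9045 = 0.00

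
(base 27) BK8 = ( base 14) 319d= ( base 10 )8567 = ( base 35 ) 6yr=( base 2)10000101110111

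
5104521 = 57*89553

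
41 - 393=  - 352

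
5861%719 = 109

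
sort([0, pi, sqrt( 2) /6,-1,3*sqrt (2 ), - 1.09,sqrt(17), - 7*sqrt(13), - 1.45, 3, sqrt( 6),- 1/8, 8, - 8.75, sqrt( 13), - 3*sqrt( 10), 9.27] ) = [ - 7*sqrt(13), - 3 * sqrt( 10 ),-8.75,- 1.45,-1.09, - 1,- 1/8, 0, sqrt( 2)/6,sqrt(6 ), 3, pi,sqrt( 13), sqrt( 17 ), 3*sqrt(2),8, 9.27] 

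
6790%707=427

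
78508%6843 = 3235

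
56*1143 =64008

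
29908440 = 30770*972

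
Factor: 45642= 2^1*3^1*7607^1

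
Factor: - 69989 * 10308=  - 721446612 =- 2^2 * 3^1*17^1 *23^1*179^1*859^1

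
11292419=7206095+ 4086324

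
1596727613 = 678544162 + 918183451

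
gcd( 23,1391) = 1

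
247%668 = 247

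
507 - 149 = 358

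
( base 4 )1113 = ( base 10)87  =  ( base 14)63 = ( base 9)106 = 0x57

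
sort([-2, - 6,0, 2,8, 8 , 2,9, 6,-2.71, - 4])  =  [ - 6, - 4, - 2.71, - 2  ,  0, 2, 2, 6,8, 8,9]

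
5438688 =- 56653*(-96) 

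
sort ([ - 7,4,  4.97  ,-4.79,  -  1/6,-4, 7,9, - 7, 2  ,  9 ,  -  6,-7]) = [-7,-7,  -  7,  -  6, - 4.79, - 4, - 1/6,  2,4,4.97,  7,9,9]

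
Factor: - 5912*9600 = - 2^10*3^1*5^2*739^1 = - 56755200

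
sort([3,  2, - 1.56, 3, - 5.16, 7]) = [-5.16,-1.56,2,3,3,7] 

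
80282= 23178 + 57104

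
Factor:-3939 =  - 3^1*13^1*101^1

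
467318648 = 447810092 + 19508556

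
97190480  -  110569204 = -13378724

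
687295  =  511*1345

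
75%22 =9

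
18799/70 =268+39/70=268.56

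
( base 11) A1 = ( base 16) 6f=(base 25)4B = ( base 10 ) 111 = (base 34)39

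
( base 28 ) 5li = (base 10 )4526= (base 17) FB4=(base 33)455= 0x11ae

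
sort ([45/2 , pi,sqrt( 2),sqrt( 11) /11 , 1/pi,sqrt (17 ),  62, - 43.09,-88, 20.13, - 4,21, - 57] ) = [ - 88,-57 , - 43.09, - 4,sqrt(11 ) /11,1/pi, sqrt ( 2 ),  pi, sqrt( 17),20.13,  21 , 45/2, 62] 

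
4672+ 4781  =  9453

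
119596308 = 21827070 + 97769238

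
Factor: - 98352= -2^4*3^2*683^1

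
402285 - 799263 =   -  396978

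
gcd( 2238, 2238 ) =2238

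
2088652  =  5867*356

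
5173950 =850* 6087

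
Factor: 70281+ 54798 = 3^1*173^1*241^1 = 125079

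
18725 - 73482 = -54757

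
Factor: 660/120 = 2^( - 1 )*11^1  =  11/2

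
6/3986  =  3/1993 = 0.00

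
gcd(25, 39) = 1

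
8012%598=238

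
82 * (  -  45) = -3690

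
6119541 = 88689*69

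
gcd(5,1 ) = 1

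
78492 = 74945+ 3547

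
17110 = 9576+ 7534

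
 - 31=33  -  64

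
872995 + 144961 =1017956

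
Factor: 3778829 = 97^1*163^1*239^1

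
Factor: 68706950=2^1*5^2*13^2*47^1*173^1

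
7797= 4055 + 3742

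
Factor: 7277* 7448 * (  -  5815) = -2^3*5^1*7^2*19^2*383^1 * 1163^1  =  -315167743240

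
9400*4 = 37600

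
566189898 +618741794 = 1184931692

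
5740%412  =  384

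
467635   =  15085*31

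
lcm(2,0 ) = 0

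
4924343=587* 8389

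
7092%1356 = 312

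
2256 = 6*376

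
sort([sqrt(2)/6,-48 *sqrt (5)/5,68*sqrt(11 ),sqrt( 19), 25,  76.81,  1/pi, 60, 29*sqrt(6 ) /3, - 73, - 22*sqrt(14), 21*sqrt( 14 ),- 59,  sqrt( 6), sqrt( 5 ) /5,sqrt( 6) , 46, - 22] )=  [ - 22*sqrt ( 14 ),-73, - 59, - 22, - 48 * sqrt( 5 )/5, sqrt( 2)/6,1/pi, sqrt (5)/5,sqrt( 6 ), sqrt( 6 ),sqrt(19), 29* sqrt( 6 ) /3, 25, 46, 60,  76.81, 21*sqrt(14 ),  68*sqrt( 11 )]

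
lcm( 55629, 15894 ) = 111258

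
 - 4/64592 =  - 1/16148=- 0.00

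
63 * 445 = 28035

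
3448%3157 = 291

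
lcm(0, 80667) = 0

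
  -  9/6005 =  - 1+5996/6005 = - 0.00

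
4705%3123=1582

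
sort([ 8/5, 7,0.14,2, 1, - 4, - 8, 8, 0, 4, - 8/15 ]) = [ - 8, - 4, - 8/15, 0, 0.14,  1,8/5,2,4,7,  8]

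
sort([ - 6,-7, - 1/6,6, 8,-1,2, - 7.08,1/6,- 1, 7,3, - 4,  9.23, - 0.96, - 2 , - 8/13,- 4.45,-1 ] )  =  [ - 7.08, - 7, - 6,-4.45, - 4, - 2,- 1, - 1,-1, - 0.96, - 8/13, - 1/6 , 1/6, 2,3,6, 7, 8,9.23]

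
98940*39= 3858660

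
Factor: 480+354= 2^1* 3^1*139^1=   834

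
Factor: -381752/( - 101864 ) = 401/107 = 107^(- 1) * 401^1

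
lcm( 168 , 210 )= 840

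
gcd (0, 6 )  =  6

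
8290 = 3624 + 4666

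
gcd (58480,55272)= 8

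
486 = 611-125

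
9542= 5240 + 4302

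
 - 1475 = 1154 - 2629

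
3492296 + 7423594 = 10915890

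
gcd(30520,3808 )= 56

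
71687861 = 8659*8279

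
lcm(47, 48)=2256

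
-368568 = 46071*( - 8 ) 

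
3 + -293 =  - 290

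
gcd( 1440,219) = 3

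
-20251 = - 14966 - 5285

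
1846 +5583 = 7429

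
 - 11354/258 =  - 5677/129  =  - 44.01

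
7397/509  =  7397/509 = 14.53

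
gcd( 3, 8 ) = 1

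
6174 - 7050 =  - 876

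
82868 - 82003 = 865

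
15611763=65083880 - 49472117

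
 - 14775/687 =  - 4925/229 = - 21.51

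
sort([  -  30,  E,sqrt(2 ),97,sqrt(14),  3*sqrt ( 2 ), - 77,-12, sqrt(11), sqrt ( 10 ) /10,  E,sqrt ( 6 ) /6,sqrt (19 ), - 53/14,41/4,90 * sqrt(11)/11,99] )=[ - 77, - 30,- 12, - 53/14, sqrt ( 10 ) /10,sqrt (6)/6,sqrt ( 2 ),E , E,sqrt(11), sqrt( 14), 3*sqrt( 2),sqrt( 19),41/4, 90*sqrt(11)/11,97,99 ] 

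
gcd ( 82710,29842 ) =2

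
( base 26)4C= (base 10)116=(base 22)56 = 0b1110100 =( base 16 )74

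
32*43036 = 1377152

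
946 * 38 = 35948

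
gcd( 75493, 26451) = 1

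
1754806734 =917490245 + 837316489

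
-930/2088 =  - 1 + 193/348 = - 0.45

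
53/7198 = 53/7198 = 0.01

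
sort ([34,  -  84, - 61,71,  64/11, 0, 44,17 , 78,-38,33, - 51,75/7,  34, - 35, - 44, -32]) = [ - 84,  -  61, - 51, - 44, - 38, - 35, - 32,0,64/11, 75/7,  17,33, 34, 34,44,71, 78] 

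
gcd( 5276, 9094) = 2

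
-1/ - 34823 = 1/34823= 0.00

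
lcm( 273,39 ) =273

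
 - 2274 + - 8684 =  - 10958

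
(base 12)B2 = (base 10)134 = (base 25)59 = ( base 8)206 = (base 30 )4e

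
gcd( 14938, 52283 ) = 7469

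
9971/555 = 17+536/555 = 17.97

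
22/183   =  22/183 = 0.12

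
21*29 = 609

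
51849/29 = 1787 + 26/29 =1787.90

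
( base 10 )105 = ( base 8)151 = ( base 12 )89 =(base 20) 55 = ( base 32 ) 39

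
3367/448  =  7 + 33/64 = 7.52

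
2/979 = 2/979 = 0.00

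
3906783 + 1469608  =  5376391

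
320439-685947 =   -  365508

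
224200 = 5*44840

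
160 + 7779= 7939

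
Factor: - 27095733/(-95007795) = 9031911/31669265= 3^1*5^( - 1)*7^1 * 733^( - 1) *8641^( - 1 )*430091^1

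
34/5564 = 17/2782  =  0.01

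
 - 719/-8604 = 719/8604= 0.08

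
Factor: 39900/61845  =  2^2 * 5^1*31^(-1) = 20/31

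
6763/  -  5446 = -2 + 4129/5446 = -1.24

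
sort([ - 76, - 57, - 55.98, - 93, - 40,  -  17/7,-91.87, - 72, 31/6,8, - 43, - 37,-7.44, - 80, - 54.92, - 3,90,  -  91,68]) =[  -  93, - 91.87,-91, - 80,  -  76, - 72, - 57, - 55.98,  -  54.92,  -  43,-40, - 37, - 7.44, - 3 , - 17/7 , 31/6 , 8,68, 90 ] 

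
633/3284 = 633/3284  =  0.19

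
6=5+1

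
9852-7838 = 2014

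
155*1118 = 173290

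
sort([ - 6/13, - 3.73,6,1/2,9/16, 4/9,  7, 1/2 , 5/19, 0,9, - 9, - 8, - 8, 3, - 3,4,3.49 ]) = [ - 9, - 8, - 8, - 3.73, - 3,  -  6/13, 0, 5/19, 4/9 , 1/2,1/2,9/16, 3,3.49, 4,6,7,9]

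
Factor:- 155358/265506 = -3^3*7^1*17^( - 1 ) * 19^ ( - 1) = - 189/323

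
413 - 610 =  - 197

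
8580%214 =20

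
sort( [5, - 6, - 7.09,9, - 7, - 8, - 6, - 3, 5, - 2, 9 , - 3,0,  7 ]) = [  -  8, -7.09, - 7, - 6,-6 , - 3, - 3, - 2,0, 5,5, 7,9, 9 ]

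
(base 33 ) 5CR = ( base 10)5868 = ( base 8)13354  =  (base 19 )G4G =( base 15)1B13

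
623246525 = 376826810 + 246419715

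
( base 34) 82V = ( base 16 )2483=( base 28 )bpn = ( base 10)9347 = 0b10010010000011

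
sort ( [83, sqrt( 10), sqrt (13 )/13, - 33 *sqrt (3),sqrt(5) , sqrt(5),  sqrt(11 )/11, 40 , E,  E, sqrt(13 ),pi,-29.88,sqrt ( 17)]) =[ - 33* sqrt(3 ), - 29.88 , sqrt( 13 ) /13,sqrt( 11 ) /11, sqrt( 5),  sqrt(5), E,E , pi,sqrt(10 ), sqrt( 13 ), sqrt( 17 ), 40, 83 ]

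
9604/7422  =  1 + 1091/3711 = 1.29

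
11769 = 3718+8051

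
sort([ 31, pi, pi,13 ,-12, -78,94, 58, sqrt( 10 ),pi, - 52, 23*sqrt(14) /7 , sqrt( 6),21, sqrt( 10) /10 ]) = [ - 78,-52, - 12,sqrt(10 ) /10, sqrt( 6 ), pi,pi, pi,sqrt( 10),23*sqrt( 14)/7, 13, 21,31 , 58,  94 ]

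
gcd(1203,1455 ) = 3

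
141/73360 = 141/73360= 0.00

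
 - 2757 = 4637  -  7394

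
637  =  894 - 257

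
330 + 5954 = 6284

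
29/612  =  29/612= 0.05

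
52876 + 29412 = 82288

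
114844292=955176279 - 840331987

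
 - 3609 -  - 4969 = 1360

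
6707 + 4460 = 11167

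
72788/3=24262+2/3 = 24262.67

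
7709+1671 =9380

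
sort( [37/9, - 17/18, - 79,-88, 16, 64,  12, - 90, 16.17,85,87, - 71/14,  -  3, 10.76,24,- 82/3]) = [ - 90, - 88, - 79, - 82/3, - 71/14 , - 3,- 17/18,37/9, 10.76, 12, 16, 16.17, 24,64,85, 87 ]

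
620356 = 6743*92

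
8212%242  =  226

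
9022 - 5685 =3337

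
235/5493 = 235/5493 = 0.04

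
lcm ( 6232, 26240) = 498560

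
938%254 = 176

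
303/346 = 303/346 = 0.88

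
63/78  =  21/26 = 0.81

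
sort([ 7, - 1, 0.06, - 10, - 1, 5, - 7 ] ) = [ -10, -7, - 1, - 1, 0.06,  5,7 ] 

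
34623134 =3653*9478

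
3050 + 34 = 3084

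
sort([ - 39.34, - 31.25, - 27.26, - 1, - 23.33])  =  [ - 39.34, - 31.25, - 27.26,-23.33, - 1]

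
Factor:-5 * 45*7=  - 3^2* 5^2 * 7^1= - 1575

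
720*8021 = 5775120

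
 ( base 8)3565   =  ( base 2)11101110101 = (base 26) 2lb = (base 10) 1909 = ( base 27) 2gj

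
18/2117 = 18/2117 = 0.01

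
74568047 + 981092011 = 1055660058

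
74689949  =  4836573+69853376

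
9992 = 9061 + 931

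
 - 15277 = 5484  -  20761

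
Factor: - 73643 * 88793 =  - 73643^1*88793^1 = -6538982899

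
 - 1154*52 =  - 60008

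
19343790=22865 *846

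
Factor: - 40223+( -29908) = - 70131 =- 3^1*97^1 * 241^1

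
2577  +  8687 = 11264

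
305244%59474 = 7874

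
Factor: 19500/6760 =2^( - 1)*3^1*5^2 * 13^(-1)= 75/26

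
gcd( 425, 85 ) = 85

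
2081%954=173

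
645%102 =33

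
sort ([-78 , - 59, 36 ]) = [ - 78, - 59, 36 ] 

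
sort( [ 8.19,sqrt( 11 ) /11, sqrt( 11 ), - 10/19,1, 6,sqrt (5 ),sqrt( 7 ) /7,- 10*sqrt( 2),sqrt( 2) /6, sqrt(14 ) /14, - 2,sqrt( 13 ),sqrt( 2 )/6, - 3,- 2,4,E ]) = [-10*sqrt(2), - 3 , - 2, - 2, - 10/19,sqrt( 2)/6, sqrt( 2 )/6,sqrt(14)/14,sqrt( 11) /11,  sqrt( 7 ) /7,1,sqrt (5 ), E,sqrt( 11 ), sqrt( 13),4, 6,8.19 ]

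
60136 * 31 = 1864216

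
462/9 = 51 + 1/3 = 51.33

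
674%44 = 14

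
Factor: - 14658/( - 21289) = 42/61  =  2^1*3^1*7^1*61^( - 1 )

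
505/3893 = 505/3893 =0.13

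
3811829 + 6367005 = 10178834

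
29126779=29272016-145237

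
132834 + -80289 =52545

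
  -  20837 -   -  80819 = 59982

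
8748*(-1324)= - 11582352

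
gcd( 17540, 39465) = 4385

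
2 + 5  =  7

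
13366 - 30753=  - 17387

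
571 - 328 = 243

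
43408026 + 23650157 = 67058183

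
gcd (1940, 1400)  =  20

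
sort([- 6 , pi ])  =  [ - 6,pi]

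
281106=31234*9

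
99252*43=4267836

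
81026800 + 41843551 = 122870351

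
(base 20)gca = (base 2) 1100111111010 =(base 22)DG6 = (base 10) 6650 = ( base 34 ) 5PK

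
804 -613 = 191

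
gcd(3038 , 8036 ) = 98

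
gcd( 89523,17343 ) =9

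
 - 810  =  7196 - 8006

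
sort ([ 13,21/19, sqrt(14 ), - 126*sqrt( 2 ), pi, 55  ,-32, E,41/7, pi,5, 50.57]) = [ - 126* sqrt( 2), - 32, 21/19, E,  pi, pi, sqrt( 14), 5,  41/7, 13, 50.57,55]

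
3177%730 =257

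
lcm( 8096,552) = 24288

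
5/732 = 5/732 = 0.01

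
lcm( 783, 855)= 74385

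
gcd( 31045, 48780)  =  5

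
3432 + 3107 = 6539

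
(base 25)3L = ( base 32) 30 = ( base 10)96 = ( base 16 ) 60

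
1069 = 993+76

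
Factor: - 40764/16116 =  - 17^ ( - 1)*43^1 = - 43/17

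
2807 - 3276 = - 469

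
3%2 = 1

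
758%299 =160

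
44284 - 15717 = 28567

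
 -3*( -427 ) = 1281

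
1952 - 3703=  - 1751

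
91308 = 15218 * 6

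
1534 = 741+793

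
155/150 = 1 + 1/30 = 1.03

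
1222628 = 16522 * 74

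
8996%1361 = 830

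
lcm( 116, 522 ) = 1044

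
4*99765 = 399060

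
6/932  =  3/466 =0.01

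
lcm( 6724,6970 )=571540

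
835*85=70975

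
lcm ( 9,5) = 45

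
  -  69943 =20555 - 90498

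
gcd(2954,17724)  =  2954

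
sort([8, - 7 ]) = [ - 7,8] 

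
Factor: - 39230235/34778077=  - 3^2 * 5^1 * 11^1*41^1 * 1933^1 * 34778077^( - 1) 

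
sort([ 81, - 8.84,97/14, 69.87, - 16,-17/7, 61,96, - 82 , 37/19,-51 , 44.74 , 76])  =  [ - 82,  -  51, - 16,-8.84, - 17/7, 37/19, 97/14 , 44.74 , 61 , 69.87, 76, 81,96] 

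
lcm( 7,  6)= 42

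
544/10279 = 544/10279 = 0.05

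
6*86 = 516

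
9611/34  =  282 +23/34= 282.68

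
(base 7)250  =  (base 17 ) 7e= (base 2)10000101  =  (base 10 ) 133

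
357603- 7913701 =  - 7556098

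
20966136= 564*37174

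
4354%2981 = 1373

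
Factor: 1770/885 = 2^1=2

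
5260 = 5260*1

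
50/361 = 50/361 =0.14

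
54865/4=13716 + 1/4 = 13716.25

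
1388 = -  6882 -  - 8270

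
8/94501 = 8/94501 = 0.00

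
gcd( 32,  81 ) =1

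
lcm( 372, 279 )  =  1116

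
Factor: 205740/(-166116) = -135/109 =- 3^3*5^1*109^ ( - 1 ) 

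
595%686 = 595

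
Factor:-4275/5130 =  - 2^(  -  1 )*3^(  -  1 ) * 5^1 = -5/6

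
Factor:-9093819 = -3^1 * 7^1*31^1 * 61^1 * 229^1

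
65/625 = 13/125  =  0.10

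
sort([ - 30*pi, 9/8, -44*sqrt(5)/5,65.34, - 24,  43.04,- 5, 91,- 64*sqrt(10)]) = [ - 64*sqrt ( 10), - 30*pi, - 24 , - 44*sqrt(5) /5, - 5,9/8,  43.04 , 65.34,91] 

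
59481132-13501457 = 45979675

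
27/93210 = 9/31070 = 0.00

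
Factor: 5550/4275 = 2^1*3^ ( - 1 )*19^( - 1 )*37^1   =  74/57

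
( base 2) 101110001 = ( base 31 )BS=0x171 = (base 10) 369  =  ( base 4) 11301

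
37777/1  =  37777 = 37777.00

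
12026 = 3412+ 8614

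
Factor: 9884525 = 5^2*7^2 * 8069^1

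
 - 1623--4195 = 2572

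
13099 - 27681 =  - 14582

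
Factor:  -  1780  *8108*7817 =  - 112816820080=   - 2^4*5^1*89^1*2027^1*7817^1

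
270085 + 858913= 1128998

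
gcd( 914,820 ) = 2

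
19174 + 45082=64256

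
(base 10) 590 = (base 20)19a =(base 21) 172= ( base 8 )1116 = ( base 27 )ln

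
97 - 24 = 73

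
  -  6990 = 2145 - 9135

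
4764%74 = 28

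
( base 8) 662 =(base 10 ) 434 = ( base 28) fe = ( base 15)1DE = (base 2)110110010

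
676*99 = 66924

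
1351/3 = 450 + 1/3 = 450.33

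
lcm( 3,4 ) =12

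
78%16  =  14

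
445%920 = 445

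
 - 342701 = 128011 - 470712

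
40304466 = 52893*762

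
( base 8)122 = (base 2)1010010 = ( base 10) 82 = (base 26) 34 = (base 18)4a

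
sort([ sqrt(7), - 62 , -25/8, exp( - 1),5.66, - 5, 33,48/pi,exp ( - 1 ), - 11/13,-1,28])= [ - 62, - 5,  -  25/8, - 1, - 11/13,exp( - 1 ), exp( - 1), sqrt( 7), 5.66,48/pi, 28, 33 ] 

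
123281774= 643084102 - 519802328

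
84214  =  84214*1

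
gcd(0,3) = 3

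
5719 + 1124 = 6843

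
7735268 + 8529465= 16264733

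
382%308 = 74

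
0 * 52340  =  0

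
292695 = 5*58539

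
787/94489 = 787/94489 = 0.01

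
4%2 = 0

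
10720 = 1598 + 9122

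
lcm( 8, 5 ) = 40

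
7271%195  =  56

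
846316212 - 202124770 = 644191442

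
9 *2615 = 23535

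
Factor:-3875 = -5^3*31^1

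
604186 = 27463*22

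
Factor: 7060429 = 7060429^1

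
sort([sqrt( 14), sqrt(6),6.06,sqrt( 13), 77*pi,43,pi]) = [ sqrt( 6),pi,sqrt(13 ),sqrt( 14 ),  6.06,43, 77*pi ] 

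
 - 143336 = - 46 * 3116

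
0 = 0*886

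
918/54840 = 153/9140 = 0.02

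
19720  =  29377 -9657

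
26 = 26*1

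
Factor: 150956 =2^2*13^1*2903^1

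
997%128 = 101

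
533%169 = 26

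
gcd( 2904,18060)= 12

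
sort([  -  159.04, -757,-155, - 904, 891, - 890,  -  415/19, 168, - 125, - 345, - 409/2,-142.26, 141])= [-904,  -  890, - 757 ,-345,  -  409/2,  -  159.04, - 155, - 142.26, - 125,- 415/19, 141,  168, 891] 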